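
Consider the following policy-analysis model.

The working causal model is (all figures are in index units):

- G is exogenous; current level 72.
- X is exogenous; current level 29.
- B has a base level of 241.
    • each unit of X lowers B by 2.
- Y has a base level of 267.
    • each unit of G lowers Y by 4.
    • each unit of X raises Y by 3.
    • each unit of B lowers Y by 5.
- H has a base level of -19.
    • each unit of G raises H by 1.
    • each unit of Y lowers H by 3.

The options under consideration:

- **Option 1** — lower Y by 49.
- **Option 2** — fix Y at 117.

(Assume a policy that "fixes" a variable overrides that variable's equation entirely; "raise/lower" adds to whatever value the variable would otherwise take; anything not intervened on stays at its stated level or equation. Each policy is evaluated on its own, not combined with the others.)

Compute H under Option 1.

2747

Option 1 (Y − 49):
  G = 72
  X = 29
  B = 241 − 2·29 = 183
  Y = 267 − 4·72 + 3·29 − 5·183 (−49 from intervention) = -898
  H = -19 + 72 − 3·(-898) = 2747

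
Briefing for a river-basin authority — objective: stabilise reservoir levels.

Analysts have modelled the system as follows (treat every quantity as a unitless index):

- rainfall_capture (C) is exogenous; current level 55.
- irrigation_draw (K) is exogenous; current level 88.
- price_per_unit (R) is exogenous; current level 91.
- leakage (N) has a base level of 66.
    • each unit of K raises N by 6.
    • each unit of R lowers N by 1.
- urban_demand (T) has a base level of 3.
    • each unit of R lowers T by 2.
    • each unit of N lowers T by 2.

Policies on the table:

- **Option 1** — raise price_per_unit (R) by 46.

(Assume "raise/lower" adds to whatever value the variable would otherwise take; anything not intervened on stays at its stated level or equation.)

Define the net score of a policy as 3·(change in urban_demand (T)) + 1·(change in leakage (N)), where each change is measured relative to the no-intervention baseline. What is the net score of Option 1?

Baseline:
  K = 88
  R = 91
  N = 66 + 6·88 − 91 = 503
  T = 3 − 2·91 − 2·503 = -1185
Option 1 (R + 46):
  K = 88
  R = 91 + 46 = 137
  N = 66 + 6·88 − 137 = 457
  T = 3 − 2·137 − 2·457 = -1185
ΔT = -1185 − (-1185) = 0; ΔN = 457 − 503 = -46
Score = 3·0 + 1·(-46) = -46

-46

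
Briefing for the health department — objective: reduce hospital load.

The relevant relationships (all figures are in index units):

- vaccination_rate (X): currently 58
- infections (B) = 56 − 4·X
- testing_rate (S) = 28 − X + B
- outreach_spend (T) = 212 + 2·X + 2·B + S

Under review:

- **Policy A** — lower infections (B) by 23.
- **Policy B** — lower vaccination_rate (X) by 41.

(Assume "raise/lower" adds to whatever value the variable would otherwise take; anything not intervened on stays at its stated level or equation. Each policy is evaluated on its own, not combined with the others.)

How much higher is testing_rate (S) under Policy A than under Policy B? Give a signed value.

Policy A (B − 23):
  X = 58
  B = 56 − 4·58 (−23 from intervention) = -199
  S = 28 − 58 + (-199) = -229
Policy B (X − 41):
  X = 58 − 41 = 17
  B = 56 − 4·17 = -12
  S = 28 − 17 + (-12) = -1
S: -229 − (-1) = -228

-228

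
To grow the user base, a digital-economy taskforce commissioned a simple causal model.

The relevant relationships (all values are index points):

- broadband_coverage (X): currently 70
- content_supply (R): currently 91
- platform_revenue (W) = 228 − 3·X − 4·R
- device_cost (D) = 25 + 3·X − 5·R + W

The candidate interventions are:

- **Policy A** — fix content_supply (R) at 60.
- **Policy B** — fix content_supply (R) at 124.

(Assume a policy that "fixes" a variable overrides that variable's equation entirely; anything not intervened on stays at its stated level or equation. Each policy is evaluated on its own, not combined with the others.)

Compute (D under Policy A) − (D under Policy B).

Policy A (R := 60):
  X = 70
  R = 60
  W = 228 − 3·70 − 4·60 = -222
  D = 25 + 3·70 − 5·60 + (-222) = -287
Policy B (R := 124):
  X = 70
  R = 124
  W = 228 − 3·70 − 4·124 = -478
  D = 25 + 3·70 − 5·124 + (-478) = -863
D: -287 − (-863) = 576

576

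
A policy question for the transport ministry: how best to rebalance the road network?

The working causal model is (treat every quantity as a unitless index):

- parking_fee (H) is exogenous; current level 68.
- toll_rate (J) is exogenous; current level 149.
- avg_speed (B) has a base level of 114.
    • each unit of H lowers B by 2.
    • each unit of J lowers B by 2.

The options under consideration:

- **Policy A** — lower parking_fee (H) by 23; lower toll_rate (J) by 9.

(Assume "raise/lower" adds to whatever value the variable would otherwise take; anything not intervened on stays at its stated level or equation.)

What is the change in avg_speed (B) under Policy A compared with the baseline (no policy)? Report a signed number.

64

Baseline:
  H = 68
  J = 149
  B = 114 − 2·68 − 2·149 = -320
Policy A (H − 23, J − 9):
  H = 68 − 23 = 45
  J = 149 − 9 = 140
  B = 114 − 2·45 − 2·140 = -256
Change in B: -256 − (-320) = 64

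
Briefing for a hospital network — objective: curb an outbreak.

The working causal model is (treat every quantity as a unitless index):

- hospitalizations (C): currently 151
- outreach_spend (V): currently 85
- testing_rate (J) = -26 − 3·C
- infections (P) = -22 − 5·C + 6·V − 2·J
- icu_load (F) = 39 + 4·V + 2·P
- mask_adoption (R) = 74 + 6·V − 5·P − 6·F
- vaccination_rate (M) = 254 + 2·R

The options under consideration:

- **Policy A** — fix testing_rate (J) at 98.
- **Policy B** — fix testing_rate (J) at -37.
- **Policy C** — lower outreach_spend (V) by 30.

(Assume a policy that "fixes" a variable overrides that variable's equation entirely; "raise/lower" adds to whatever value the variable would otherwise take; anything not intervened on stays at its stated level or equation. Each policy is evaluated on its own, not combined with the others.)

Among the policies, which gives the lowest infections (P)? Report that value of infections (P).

-463

Policy A (J := 98):
  C = 151
  V = 85
  J = 98
  P = -22 − 5·151 + 6·85 − 2·98 = -463
Policy B (J := -37):
  C = 151
  V = 85
  J = -37
  P = -22 − 5·151 + 6·85 − 2·(-37) = -193
Policy C (V − 30):
  C = 151
  V = 85 − 30 = 55
  J = -26 − 3·151 = -479
  P = -22 − 5·151 + 6·55 − 2·(-479) = 511
Comparing — Policy A: P=-463, Policy B: P=-193, Policy C: P=511. Lowest is -463 (Policy A).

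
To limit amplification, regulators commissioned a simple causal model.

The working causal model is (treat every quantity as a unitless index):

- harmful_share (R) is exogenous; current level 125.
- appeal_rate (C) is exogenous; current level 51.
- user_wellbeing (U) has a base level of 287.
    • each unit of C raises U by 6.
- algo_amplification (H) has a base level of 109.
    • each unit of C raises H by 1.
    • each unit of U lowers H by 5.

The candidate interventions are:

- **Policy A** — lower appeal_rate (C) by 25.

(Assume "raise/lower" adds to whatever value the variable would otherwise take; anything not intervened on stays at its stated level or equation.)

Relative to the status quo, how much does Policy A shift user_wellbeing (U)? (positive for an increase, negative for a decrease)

-150

Baseline:
  C = 51
  U = 287 + 6·51 = 593
Policy A (C − 25):
  C = 51 − 25 = 26
  U = 287 + 6·26 = 443
Change in U: 443 − 593 = -150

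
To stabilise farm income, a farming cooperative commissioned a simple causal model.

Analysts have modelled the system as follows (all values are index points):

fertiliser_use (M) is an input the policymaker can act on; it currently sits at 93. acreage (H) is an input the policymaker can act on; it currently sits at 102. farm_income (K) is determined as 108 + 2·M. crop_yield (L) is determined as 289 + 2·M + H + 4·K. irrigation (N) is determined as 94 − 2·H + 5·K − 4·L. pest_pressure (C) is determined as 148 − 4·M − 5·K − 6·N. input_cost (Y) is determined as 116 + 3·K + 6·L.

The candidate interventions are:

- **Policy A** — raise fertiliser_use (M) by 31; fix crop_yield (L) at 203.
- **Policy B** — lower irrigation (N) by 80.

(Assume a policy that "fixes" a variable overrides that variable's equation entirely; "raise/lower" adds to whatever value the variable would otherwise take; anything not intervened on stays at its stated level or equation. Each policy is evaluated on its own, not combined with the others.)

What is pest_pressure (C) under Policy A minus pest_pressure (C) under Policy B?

Policy A (M + 31, L := 203):
  M = 93 + 31 = 124
  H = 102
  K = 108 + 2·124 = 356
  L = 203
  N = 94 − 2·102 + 5·356 − 4·203 = 858
  C = 148 − 4·124 − 5·356 − 6·858 = -7276
Policy B (N − 80):
  M = 93
  H = 102
  K = 108 + 2·93 = 294
  L = 289 + 2·93 + 102 + 4·294 = 1753
  N = 94 − 2·102 + 5·294 − 4·1753 (−80 from intervention) = -5732
  C = 148 − 4·93 − 5·294 − 6·(-5732) = 32698
C: -7276 − 32698 = -39974

-39974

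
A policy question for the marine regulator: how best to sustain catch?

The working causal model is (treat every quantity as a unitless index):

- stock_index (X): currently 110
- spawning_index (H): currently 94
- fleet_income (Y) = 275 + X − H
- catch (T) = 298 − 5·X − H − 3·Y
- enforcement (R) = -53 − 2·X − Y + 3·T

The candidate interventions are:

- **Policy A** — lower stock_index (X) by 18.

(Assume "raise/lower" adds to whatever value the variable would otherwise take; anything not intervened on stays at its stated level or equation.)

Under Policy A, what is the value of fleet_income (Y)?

273

Policy A (X − 18):
  X = 110 − 18 = 92
  H = 94
  Y = 275 + 92 − 94 = 273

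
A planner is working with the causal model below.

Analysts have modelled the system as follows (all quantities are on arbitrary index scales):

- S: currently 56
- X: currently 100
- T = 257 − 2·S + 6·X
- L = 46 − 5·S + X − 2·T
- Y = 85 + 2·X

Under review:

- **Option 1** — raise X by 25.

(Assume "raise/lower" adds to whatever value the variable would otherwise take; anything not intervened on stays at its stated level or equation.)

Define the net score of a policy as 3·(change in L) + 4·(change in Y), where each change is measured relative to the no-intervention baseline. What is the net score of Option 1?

-625

Baseline:
  S = 56
  X = 100
  T = 257 − 2·56 + 6·100 = 745
  L = 46 − 5·56 + 100 − 2·745 = -1624
  Y = 85 + 2·100 = 285
Option 1 (X + 25):
  S = 56
  X = 100 + 25 = 125
  T = 257 − 2·56 + 6·125 = 895
  L = 46 − 5·56 + 125 − 2·895 = -1899
  Y = 85 + 2·125 = 335
ΔL = -1899 − (-1624) = -275; ΔY = 335 − 285 = 50
Score = 3·(-275) + 4·50 = -625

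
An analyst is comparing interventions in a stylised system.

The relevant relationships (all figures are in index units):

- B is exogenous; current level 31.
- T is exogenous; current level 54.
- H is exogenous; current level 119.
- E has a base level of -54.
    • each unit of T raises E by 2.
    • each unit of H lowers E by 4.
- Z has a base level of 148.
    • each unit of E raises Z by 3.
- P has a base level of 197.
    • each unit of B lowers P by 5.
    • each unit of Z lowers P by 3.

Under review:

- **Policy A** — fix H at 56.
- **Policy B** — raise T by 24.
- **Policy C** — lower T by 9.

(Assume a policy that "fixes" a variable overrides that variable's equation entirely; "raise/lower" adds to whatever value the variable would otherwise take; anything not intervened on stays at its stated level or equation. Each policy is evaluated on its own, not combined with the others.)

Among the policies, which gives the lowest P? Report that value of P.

1128

Policy A (H := 56):
  B = 31
  T = 54
  H = 56
  E = -54 + 2·54 − 4·56 = -170
  Z = 148 + 3·(-170) = -362
  P = 197 − 5·31 − 3·(-362) = 1128
Policy B (T + 24):
  B = 31
  T = 54 + 24 = 78
  H = 119
  E = -54 + 2·78 − 4·119 = -374
  Z = 148 + 3·(-374) = -974
  P = 197 − 5·31 − 3·(-974) = 2964
Policy C (T − 9):
  B = 31
  T = 54 − 9 = 45
  H = 119
  E = -54 + 2·45 − 4·119 = -440
  Z = 148 + 3·(-440) = -1172
  P = 197 − 5·31 − 3·(-1172) = 3558
Comparing — Policy A: P=1128, Policy B: P=2964, Policy C: P=3558. Lowest is 1128 (Policy A).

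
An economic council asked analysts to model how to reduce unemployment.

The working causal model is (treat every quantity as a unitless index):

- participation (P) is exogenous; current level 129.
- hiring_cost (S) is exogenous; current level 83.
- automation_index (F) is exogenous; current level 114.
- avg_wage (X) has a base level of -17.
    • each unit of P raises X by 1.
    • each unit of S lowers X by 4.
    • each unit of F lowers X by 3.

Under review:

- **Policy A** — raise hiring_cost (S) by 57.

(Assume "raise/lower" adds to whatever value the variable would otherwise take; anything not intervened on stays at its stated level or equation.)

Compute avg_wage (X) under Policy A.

Policy A (S + 57):
  P = 129
  S = 83 + 57 = 140
  F = 114
  X = -17 + 129 − 4·140 − 3·114 = -790

-790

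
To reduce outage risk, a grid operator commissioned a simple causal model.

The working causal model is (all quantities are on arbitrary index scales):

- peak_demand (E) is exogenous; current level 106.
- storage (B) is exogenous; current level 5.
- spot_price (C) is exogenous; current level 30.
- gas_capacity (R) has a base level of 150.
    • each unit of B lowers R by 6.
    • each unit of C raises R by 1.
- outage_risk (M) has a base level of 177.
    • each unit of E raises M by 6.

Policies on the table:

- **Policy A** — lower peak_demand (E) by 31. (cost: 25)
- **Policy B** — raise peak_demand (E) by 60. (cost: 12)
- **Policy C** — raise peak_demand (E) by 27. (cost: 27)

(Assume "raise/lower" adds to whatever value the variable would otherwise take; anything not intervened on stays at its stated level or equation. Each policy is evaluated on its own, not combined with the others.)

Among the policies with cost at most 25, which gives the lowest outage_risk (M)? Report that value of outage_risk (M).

627

Policy A (E − 31):
  E = 106 − 31 = 75
  M = 177 + 6·75 = 627
Policy B (E + 60):
  E = 106 + 60 = 166
  M = 177 + 6·166 = 1173
Comparing — Policy A: M=627, Policy B: M=1173. Lowest is 627 (Policy A).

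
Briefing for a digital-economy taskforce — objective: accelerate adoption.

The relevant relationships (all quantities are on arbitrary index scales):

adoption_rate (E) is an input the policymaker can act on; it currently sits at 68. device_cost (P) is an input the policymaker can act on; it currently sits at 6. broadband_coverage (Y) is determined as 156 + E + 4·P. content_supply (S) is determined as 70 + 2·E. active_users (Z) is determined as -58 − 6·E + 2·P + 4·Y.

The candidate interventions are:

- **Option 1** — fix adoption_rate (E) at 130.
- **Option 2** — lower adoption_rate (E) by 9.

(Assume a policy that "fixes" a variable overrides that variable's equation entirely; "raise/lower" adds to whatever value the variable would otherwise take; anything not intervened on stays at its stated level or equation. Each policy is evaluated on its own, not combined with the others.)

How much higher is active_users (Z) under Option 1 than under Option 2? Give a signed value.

-142

Option 1 (E := 130):
  E = 130
  P = 6
  Y = 156 + 130 + 4·6 = 310
  Z = -58 − 6·130 + 2·6 + 4·310 = 414
Option 2 (E − 9):
  E = 68 − 9 = 59
  P = 6
  Y = 156 + 59 + 4·6 = 239
  Z = -58 − 6·59 + 2·6 + 4·239 = 556
Z: 414 − 556 = -142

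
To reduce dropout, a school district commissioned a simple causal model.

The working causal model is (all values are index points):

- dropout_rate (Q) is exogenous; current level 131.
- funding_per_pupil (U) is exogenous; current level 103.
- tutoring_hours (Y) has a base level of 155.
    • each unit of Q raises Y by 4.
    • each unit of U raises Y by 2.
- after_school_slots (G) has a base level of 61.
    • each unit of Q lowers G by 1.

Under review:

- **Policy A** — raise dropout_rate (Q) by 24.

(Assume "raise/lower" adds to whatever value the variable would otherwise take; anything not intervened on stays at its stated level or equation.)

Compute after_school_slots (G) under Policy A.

Policy A (Q + 24):
  Q = 131 + 24 = 155
  G = 61 − 155 = -94

-94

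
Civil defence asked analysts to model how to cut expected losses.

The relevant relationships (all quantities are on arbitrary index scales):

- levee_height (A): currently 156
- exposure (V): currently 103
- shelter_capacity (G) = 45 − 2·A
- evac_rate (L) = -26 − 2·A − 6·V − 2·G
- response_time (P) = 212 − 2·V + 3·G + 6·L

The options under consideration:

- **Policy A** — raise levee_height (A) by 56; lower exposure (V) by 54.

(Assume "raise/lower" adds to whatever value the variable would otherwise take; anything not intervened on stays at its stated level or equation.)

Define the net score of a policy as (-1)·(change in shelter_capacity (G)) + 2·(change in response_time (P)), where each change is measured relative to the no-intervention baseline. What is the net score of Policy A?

Baseline:
  A = 156
  V = 103
  G = 45 − 2·156 = -267
  L = -26 − 2·156 − 6·103 − 2·(-267) = -422
  P = 212 − 2·103 + 3·(-267) + 6·(-422) = -3327
Policy A (A + 56, V − 54):
  A = 156 + 56 = 212
  V = 103 − 54 = 49
  G = 45 − 2·212 = -379
  L = -26 − 2·212 − 6·49 − 2·(-379) = 14
  P = 212 − 2·49 + 3·(-379) + 6·14 = -939
ΔG = -379 − (-267) = -112; ΔP = -939 − (-3327) = 2388
Score = (-1)·(-112) + 2·2388 = 4888

4888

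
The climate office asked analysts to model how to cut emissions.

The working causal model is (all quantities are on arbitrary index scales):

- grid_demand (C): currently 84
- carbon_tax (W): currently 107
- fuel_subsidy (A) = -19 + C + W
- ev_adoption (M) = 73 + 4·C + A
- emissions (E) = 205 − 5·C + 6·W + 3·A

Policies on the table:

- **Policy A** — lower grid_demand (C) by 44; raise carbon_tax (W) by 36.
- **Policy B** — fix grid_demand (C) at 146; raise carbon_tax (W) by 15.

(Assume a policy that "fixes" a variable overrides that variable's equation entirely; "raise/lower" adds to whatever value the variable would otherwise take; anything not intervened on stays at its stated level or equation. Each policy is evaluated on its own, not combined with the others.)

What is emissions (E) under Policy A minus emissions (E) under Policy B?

Policy A (C − 44, W + 36):
  C = 84 − 44 = 40
  W = 107 + 36 = 143
  A = -19 + 40 + 143 = 164
  E = 205 − 5·40 + 6·143 + 3·164 = 1355
Policy B (C := 146, W + 15):
  C = 146
  W = 107 + 15 = 122
  A = -19 + 146 + 122 = 249
  E = 205 − 5·146 + 6·122 + 3·249 = 954
E: 1355 − 954 = 401

401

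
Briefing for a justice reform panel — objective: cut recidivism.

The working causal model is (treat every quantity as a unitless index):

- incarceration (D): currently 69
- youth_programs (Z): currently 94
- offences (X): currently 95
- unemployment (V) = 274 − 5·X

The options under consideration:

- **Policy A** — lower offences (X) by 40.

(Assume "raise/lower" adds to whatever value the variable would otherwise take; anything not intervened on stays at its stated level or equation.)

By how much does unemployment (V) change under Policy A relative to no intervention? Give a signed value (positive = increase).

200

Baseline:
  X = 95
  V = 274 − 5·95 = -201
Policy A (X − 40):
  X = 95 − 40 = 55
  V = 274 − 5·55 = -1
Change in V: -1 − (-201) = 200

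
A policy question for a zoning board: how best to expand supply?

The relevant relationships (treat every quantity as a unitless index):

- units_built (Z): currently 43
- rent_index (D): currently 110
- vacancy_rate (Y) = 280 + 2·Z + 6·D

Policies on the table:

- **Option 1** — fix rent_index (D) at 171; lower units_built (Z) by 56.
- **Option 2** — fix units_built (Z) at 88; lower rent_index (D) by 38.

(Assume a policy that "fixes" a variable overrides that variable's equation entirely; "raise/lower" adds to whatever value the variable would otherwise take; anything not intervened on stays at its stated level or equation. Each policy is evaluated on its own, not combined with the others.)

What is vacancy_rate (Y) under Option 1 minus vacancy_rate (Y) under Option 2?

Option 1 (D := 171, Z − 56):
  Z = 43 − 56 = -13
  D = 171
  Y = 280 + 2·(-13) + 6·171 = 1280
Option 2 (Z := 88, D − 38):
  Z = 88
  D = 110 − 38 = 72
  Y = 280 + 2·88 + 6·72 = 888
Y: 1280 − 888 = 392

392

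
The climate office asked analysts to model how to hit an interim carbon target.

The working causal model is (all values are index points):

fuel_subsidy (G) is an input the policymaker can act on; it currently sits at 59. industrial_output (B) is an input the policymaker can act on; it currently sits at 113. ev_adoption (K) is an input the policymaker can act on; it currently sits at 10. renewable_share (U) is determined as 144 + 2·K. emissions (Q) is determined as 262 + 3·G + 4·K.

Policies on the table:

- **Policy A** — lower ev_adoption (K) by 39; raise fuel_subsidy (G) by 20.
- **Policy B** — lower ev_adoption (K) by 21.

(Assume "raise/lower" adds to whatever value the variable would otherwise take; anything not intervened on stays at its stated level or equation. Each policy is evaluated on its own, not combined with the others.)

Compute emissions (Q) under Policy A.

Policy A (K − 39, G + 20):
  G = 59 + 20 = 79
  K = 10 − 39 = -29
  Q = 262 + 3·79 + 4·(-29) = 383

383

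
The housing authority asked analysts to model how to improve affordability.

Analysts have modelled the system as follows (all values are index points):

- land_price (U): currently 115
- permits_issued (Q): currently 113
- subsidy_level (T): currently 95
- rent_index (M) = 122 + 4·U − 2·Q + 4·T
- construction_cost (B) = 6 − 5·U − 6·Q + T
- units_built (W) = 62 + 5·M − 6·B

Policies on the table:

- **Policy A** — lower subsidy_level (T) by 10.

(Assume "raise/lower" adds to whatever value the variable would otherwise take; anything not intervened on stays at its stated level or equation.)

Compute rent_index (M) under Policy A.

Policy A (T − 10):
  U = 115
  Q = 113
  T = 95 − 10 = 85
  M = 122 + 4·115 − 2·113 + 4·85 = 696

696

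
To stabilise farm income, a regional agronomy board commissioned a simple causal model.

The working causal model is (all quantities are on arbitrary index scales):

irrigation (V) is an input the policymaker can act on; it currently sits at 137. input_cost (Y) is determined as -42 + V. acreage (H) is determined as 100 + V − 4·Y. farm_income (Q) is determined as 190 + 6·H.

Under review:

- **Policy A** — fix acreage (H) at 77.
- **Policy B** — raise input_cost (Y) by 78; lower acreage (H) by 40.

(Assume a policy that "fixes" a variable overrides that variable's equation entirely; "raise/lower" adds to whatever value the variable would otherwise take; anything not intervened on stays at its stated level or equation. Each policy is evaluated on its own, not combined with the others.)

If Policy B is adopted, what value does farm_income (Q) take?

Policy B (Y + 78, H − 40):
  V = 137
  Y = -42 + 137 (+78 from intervention) = 173
  H = 100 + 137 − 4·173 (−40 from intervention) = -495
  Q = 190 + 6·(-495) = -2780

-2780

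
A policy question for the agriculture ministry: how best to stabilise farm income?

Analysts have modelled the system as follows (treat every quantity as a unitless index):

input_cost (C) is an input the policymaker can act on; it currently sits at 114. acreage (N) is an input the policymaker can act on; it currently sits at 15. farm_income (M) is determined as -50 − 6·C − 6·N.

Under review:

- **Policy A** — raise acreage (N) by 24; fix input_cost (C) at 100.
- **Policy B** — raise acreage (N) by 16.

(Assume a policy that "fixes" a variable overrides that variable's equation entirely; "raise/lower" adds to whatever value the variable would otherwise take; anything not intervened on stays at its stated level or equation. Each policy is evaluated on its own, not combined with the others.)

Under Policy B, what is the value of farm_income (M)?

Policy B (N + 16):
  C = 114
  N = 15 + 16 = 31
  M = -50 − 6·114 − 6·31 = -920

-920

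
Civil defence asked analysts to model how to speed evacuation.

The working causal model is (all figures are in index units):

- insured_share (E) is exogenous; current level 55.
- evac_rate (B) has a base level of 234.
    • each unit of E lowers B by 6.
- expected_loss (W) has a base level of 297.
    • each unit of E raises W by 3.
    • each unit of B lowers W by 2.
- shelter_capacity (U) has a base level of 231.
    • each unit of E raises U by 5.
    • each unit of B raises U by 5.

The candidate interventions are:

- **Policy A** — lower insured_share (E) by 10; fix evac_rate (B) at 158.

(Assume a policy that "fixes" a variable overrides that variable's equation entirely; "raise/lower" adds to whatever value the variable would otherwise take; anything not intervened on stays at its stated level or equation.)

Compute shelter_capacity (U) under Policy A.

1246

Policy A (E − 10, B := 158):
  E = 55 − 10 = 45
  B = 158
  U = 231 + 5·45 + 5·158 = 1246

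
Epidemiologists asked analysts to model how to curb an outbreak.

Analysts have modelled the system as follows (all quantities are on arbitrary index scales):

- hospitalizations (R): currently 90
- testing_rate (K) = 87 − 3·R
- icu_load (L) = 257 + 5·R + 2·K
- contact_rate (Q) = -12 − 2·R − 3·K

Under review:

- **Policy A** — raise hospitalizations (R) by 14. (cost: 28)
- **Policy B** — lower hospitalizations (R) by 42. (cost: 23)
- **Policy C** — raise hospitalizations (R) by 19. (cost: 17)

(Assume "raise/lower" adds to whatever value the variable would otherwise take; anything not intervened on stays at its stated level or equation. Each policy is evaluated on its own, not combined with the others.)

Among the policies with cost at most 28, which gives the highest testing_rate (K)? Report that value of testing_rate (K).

Policy A (R + 14):
  R = 90 + 14 = 104
  K = 87 − 3·104 = -225
Policy B (R − 42):
  R = 90 − 42 = 48
  K = 87 − 3·48 = -57
Policy C (R + 19):
  R = 90 + 19 = 109
  K = 87 − 3·109 = -240
Comparing — Policy A: K=-225, Policy B: K=-57, Policy C: K=-240. Highest is -57 (Policy B).

-57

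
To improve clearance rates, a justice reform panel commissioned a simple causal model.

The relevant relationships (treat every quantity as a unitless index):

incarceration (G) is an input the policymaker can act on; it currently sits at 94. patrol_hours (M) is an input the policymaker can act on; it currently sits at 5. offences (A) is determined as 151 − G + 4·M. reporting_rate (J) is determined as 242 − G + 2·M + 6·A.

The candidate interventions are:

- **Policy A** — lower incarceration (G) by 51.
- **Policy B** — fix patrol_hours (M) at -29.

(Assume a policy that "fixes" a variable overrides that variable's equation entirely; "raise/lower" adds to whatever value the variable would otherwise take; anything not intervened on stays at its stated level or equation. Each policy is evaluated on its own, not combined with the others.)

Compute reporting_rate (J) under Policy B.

-264

Policy B (M := -29):
  G = 94
  M = -29
  A = 151 − 94 + 4·(-29) = -59
  J = 242 − 94 + 2·(-29) + 6·(-59) = -264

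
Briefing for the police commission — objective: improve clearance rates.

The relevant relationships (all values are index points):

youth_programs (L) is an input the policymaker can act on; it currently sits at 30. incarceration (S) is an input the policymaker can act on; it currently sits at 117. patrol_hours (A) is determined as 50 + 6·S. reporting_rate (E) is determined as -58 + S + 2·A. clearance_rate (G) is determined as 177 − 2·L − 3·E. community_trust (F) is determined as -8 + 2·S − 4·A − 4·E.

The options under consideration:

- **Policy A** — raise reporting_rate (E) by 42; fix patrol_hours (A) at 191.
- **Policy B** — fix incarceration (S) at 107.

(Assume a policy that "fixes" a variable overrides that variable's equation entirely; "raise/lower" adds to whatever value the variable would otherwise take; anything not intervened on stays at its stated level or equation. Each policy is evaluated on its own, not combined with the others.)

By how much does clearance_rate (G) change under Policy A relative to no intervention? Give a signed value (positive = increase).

3240

Baseline:
  L = 30
  S = 117
  A = 50 + 6·117 = 752
  E = -58 + 117 + 2·752 = 1563
  G = 177 − 2·30 − 3·1563 = -4572
Policy A (E + 42, A := 191):
  L = 30
  S = 117
  A = 191
  E = -58 + 117 + 2·191 (+42 from intervention) = 483
  G = 177 − 2·30 − 3·483 = -1332
Change in G: -1332 − (-4572) = 3240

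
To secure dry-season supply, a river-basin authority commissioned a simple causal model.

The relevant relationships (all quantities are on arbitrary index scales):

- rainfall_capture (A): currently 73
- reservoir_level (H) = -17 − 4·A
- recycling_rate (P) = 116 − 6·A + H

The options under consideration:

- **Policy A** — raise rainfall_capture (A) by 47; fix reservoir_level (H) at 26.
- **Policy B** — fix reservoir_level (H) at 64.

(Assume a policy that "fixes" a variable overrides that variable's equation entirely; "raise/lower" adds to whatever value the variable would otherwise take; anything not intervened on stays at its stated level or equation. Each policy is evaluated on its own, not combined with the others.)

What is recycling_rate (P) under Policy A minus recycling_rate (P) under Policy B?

Policy A (A + 47, H := 26):
  A = 73 + 47 = 120
  H = 26
  P = 116 − 6·120 + 26 = -578
Policy B (H := 64):
  A = 73
  H = 64
  P = 116 − 6·73 + 64 = -258
P: -578 − (-258) = -320

-320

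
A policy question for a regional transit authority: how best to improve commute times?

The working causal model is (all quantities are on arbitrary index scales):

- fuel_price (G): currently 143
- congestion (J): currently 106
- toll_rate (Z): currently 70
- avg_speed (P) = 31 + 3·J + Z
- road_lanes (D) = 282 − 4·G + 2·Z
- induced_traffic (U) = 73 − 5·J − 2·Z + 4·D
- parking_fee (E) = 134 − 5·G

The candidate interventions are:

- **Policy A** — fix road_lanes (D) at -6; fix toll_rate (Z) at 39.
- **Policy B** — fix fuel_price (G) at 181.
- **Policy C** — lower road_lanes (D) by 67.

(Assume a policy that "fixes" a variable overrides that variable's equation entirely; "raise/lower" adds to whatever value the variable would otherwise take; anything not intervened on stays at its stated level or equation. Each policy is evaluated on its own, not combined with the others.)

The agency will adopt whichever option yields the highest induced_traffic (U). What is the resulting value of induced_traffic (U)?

-559

Policy A (D := -6, Z := 39):
  G = 143
  J = 106
  Z = 39
  D = -6
  U = 73 − 5·106 − 2·39 + 4·(-6) = -559
Policy B (G := 181):
  G = 181
  J = 106
  Z = 70
  D = 282 − 4·181 + 2·70 = -302
  U = 73 − 5·106 − 2·70 + 4·(-302) = -1805
Policy C (D − 67):
  G = 143
  J = 106
  Z = 70
  D = 282 − 4·143 + 2·70 (−67 from intervention) = -217
  U = 73 − 5·106 − 2·70 + 4·(-217) = -1465
Comparing — Policy A: U=-559, Policy B: U=-1805, Policy C: U=-1465. Highest is -559 (Policy A).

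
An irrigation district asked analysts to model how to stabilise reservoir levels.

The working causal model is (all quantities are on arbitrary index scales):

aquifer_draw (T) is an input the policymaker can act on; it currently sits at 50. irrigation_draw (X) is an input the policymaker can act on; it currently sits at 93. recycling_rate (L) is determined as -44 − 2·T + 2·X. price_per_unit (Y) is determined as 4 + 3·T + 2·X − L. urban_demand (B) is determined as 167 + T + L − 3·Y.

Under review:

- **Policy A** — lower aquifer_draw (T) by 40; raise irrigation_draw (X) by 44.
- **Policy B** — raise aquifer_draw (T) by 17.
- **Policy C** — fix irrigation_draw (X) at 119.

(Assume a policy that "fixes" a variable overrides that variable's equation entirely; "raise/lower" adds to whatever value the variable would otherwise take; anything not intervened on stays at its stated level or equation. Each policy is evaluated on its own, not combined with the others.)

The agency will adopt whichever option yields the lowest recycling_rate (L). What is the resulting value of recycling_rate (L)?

8

Policy A (T − 40, X + 44):
  T = 50 − 40 = 10
  X = 93 + 44 = 137
  L = -44 − 2·10 + 2·137 = 210
Policy B (T + 17):
  T = 50 + 17 = 67
  X = 93
  L = -44 − 2·67 + 2·93 = 8
Policy C (X := 119):
  T = 50
  X = 119
  L = -44 − 2·50 + 2·119 = 94
Comparing — Policy A: L=210, Policy B: L=8, Policy C: L=94. Lowest is 8 (Policy B).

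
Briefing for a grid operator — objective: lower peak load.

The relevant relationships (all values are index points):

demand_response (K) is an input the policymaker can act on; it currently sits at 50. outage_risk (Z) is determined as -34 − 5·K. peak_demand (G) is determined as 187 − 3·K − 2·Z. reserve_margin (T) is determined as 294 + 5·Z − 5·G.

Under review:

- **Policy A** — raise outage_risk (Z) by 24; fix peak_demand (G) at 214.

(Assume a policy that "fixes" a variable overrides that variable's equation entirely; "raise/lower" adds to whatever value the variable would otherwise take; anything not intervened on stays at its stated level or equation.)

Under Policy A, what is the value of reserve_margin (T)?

-2076

Policy A (Z + 24, G := 214):
  K = 50
  Z = -34 − 5·50 (+24 from intervention) = -260
  G = 214
  T = 294 + 5·(-260) − 5·214 = -2076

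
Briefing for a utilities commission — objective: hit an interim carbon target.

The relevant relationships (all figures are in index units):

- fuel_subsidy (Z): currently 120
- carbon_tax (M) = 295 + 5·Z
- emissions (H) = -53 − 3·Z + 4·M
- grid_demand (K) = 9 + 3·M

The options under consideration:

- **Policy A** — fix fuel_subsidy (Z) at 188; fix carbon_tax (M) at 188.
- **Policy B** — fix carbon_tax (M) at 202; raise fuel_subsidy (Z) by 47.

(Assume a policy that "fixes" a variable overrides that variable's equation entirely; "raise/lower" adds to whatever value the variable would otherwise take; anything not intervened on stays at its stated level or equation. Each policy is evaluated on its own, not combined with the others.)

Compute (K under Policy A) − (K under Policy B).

-42

Policy A (Z := 188, M := 188):
  Z = 188
  M = 188
  K = 9 + 3·188 = 573
Policy B (M := 202, Z + 47):
  Z = 120 + 47 = 167
  M = 202
  K = 9 + 3·202 = 615
K: 573 − 615 = -42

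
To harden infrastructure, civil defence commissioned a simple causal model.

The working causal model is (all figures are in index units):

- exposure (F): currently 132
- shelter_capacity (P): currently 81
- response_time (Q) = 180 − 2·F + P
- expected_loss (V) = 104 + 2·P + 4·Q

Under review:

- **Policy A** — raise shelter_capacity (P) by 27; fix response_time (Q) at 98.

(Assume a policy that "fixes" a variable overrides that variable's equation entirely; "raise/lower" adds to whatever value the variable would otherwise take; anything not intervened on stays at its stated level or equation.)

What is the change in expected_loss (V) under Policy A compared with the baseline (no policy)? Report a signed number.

458

Baseline:
  F = 132
  P = 81
  Q = 180 − 2·132 + 81 = -3
  V = 104 + 2·81 + 4·(-3) = 254
Policy A (P + 27, Q := 98):
  F = 132
  P = 81 + 27 = 108
  Q = 98
  V = 104 + 2·108 + 4·98 = 712
Change in V: 712 − 254 = 458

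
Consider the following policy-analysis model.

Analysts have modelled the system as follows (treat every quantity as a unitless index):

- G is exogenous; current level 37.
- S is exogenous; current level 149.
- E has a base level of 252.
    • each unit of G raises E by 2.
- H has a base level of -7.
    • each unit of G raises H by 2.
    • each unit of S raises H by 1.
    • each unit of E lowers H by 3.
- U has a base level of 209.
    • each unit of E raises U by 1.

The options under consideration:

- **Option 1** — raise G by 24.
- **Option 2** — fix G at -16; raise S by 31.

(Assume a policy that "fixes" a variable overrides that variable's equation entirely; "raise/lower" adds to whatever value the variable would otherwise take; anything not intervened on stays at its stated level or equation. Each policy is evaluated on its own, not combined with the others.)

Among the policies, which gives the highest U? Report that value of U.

Option 1 (G + 24):
  G = 37 + 24 = 61
  E = 252 + 2·61 = 374
  U = 209 + 374 = 583
Option 2 (G := -16, S + 31):
  G = -16
  E = 252 + 2·(-16) = 220
  U = 209 + 220 = 429
Comparing — Option 1: U=583, Option 2: U=429. Highest is 583 (Option 1).

583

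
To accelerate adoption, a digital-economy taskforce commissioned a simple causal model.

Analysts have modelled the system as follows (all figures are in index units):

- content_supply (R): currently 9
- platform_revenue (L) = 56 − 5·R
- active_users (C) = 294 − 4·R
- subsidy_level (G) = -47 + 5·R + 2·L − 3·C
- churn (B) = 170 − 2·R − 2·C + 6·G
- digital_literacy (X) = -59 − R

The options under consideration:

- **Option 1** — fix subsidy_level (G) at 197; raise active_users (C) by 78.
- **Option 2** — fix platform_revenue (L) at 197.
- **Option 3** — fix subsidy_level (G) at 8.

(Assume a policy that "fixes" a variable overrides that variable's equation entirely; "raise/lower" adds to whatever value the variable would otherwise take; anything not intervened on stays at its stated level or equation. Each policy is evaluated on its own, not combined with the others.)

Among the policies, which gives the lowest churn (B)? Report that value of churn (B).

Option 1 (G := 197, C + 78):
  R = 9
  L = 56 − 5·9 = 11
  C = 294 − 4·9 (+78 from intervention) = 336
  G = 197
  B = 170 − 2·9 − 2·336 + 6·197 = 662
Option 2 (L := 197):
  R = 9
  L = 197
  C = 294 − 4·9 = 258
  G = -47 + 5·9 + 2·197 − 3·258 = -382
  B = 170 − 2·9 − 2·258 + 6·(-382) = -2656
Option 3 (G := 8):
  R = 9
  L = 56 − 5·9 = 11
  C = 294 − 4·9 = 258
  G = 8
  B = 170 − 2·9 − 2·258 + 6·8 = -316
Comparing — Option 1: B=662, Option 2: B=-2656, Option 3: B=-316. Lowest is -2656 (Option 2).

-2656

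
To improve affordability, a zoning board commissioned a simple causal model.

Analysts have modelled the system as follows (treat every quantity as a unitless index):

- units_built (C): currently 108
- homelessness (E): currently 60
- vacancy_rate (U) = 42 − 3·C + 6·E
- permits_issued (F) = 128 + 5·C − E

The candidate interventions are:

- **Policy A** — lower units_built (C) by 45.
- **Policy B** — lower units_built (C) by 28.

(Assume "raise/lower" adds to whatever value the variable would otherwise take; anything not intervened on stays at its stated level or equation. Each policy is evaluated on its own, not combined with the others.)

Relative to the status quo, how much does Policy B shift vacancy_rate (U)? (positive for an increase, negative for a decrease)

84

Baseline:
  C = 108
  E = 60
  U = 42 − 3·108 + 6·60 = 78
Policy B (C − 28):
  C = 108 − 28 = 80
  E = 60
  U = 42 − 3·80 + 6·60 = 162
Change in U: 162 − 78 = 84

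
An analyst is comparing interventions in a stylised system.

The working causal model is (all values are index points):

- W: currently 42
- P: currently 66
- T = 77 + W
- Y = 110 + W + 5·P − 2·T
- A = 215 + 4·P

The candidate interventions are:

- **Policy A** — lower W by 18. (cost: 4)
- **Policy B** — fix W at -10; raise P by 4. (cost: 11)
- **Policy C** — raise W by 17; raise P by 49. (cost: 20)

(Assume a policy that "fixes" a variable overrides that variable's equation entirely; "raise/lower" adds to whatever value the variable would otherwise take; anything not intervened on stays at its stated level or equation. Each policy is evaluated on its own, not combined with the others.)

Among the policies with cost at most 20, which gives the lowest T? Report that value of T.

67

Policy A (W − 18):
  W = 42 − 18 = 24
  T = 77 + 24 = 101
Policy B (W := -10, P + 4):
  W = -10
  T = 77 + (-10) = 67
Policy C (W + 17, P + 49):
  W = 42 + 17 = 59
  T = 77 + 59 = 136
Comparing — Policy A: T=101, Policy B: T=67, Policy C: T=136. Lowest is 67 (Policy B).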